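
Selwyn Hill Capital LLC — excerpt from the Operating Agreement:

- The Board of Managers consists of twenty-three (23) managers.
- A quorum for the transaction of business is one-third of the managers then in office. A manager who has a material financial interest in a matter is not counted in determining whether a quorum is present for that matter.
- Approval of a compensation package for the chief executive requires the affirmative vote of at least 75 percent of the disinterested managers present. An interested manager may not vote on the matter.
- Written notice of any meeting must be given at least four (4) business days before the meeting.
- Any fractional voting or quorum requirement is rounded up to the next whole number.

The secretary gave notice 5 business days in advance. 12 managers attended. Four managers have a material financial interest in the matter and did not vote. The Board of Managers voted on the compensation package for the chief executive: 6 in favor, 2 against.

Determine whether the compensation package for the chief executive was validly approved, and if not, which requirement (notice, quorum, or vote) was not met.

Notice: 5 business days given; 4 required (5 ≥ 4). Satisfied.
Quorum: 12 present, but the 4 interested managers do not count, leaving 8. Quorum is 8. Satisfied.
Vote: the compensation package for the chief executive requires three-fourths of the disinterested managers present (12 − 4 = 8). 3/4 of 8 = 6, so 6 affirmative votes are needed; 6 voted in favor. Satisfied.

Valid — all requirements satisfied.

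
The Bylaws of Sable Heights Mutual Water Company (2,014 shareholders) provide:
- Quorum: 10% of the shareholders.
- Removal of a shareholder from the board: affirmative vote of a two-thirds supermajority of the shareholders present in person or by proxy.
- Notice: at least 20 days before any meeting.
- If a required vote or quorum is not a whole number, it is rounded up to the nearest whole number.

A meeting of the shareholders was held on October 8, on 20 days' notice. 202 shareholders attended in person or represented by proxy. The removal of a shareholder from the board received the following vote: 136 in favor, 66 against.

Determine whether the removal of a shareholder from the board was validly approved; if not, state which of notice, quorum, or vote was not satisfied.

Notice: 20 days given; 20 required. Satisfied.
Quorum: 10% of 2,014 = 201.40, rounded up to 202; 202 present. Satisfied.
Vote: requires two-thirds of those present (202); 2/3 of 202 = 134.67, rounded up to 135, so 135 needed; 136 in favor. Satisfied.

Valid — all requirements satisfied.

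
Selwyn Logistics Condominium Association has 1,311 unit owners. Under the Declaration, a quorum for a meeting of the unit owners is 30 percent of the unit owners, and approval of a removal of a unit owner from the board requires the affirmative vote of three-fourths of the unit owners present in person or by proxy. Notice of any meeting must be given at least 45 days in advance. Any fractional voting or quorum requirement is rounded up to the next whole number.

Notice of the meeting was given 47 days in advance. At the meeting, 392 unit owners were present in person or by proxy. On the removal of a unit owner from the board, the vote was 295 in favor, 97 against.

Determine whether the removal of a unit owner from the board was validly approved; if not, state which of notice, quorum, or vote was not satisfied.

Invalid — quorum requirement not satisfied.

Notice: 47 days given; 45 required. Satisfied.
Quorum: 30% of 1,311 = 393.30, rounded up to 394; 392 present. Not satisfied.
Vote: requires three-fourths of those present (392); 3/4 of 392 = 294, so 294 needed; 295 in favor. Satisfied.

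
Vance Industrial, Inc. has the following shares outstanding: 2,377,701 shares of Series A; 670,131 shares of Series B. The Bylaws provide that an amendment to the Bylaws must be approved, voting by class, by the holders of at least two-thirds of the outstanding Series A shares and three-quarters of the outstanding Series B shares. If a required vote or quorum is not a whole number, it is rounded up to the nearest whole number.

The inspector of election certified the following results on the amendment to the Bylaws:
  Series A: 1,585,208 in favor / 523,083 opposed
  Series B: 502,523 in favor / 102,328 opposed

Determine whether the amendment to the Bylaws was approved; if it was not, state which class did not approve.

Series A: 2/3 of 2377701 = 1585134; 1,585,134 required, 1,585,208 in favor — approved.
Series B: 3/4 of 670131 = 502598.25, rounded up to 502599; 502,599 required, 502,523 in favor — not approved.

Not approved — the Series B shares did not give the required vote.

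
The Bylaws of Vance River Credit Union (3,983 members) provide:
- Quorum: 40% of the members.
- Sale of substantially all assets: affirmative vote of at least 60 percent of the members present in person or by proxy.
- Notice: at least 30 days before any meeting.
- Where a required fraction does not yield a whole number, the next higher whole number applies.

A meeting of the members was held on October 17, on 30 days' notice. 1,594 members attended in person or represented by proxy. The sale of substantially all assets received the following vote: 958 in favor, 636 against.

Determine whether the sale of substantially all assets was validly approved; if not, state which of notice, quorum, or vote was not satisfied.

Notice: 30 days given; 30 required. Satisfied.
Quorum: 40% of 3,983 = 1,593.20, rounded up to 1,594; 1,594 present. Satisfied.
Vote: requires three-fifths of those present (1,594); 3/5 of 1594 = 956.40, rounded up to 957, so 957 needed; 958 in favor. Satisfied.

Valid — all requirements satisfied.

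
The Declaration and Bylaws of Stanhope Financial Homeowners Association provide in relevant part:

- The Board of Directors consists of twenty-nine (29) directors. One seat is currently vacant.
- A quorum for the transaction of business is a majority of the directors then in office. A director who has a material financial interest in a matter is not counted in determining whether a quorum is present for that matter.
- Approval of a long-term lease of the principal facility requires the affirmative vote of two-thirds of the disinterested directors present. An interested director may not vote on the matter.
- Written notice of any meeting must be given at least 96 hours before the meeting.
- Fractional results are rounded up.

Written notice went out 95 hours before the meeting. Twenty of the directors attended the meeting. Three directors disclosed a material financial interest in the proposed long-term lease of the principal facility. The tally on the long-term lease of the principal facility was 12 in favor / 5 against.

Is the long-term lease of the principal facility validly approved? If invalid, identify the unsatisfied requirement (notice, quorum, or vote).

Invalid — notice requirement not satisfied.

Notice: 95 hours given; 96 required (95 < 96). Not satisfied.
Quorum: 20 present, but the 3 interested directors do not count, leaving 17. Quorum is 15. Satisfied.
Vote: the long-term lease of the principal facility requires two-thirds of the disinterested directors present (20 − 3 = 17). 2/3 of 17 = 11.33, rounded up to 12, so 12 affirmative votes are needed; 12 voted in favor. Satisfied.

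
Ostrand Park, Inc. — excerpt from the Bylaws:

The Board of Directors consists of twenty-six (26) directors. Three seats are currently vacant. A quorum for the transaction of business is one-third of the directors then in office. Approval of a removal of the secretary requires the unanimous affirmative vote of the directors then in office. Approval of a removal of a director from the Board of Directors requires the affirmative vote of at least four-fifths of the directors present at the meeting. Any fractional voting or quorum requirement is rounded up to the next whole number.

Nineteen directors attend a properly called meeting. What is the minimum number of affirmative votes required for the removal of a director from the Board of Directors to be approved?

16

The removal of a director from the Board of Directors requires four-fifths of the directors present (19).
4/5 of 19 = 15.20, rounded up to 16.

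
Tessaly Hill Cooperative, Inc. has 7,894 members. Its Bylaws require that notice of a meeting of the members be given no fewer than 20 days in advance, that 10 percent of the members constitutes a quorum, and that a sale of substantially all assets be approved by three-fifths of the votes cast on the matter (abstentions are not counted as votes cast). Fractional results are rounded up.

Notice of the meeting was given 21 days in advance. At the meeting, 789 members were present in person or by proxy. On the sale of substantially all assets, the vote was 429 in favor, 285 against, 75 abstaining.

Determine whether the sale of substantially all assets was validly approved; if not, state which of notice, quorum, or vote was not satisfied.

Invalid — quorum requirement not satisfied.

Notice: 21 days given; 20 required. Satisfied.
Quorum: 10% of 7,894 = 789.40, rounded up to 790; 789 present. Not satisfied.
Vote: requires three-fifths of the votes cast (789 − 75 abstaining = 714); 3/5 of 714 = 428.40, rounded up to 429, so 429 needed; 429 in favor. Satisfied.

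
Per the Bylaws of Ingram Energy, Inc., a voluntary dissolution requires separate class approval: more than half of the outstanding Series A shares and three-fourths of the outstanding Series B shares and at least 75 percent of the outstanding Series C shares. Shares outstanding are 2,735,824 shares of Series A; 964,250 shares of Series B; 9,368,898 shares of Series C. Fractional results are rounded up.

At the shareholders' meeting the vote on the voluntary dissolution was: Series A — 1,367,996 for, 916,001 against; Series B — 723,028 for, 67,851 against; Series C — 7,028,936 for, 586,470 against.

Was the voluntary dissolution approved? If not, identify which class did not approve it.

Not approved — the Series B shares did not give the required vote.

Series A: a majority of 2735824 is 1367913; 1,367,913 required, 1,367,996 in favor — approved.
Series B: 3/4 of 964250 = 723187.50, rounded up to 723188; 723,188 required, 723,028 in favor — not approved.
Series C: 3/4 of 9368898 = 7026673.50, rounded up to 7026674; 7,026,674 required, 7,028,936 in favor — approved.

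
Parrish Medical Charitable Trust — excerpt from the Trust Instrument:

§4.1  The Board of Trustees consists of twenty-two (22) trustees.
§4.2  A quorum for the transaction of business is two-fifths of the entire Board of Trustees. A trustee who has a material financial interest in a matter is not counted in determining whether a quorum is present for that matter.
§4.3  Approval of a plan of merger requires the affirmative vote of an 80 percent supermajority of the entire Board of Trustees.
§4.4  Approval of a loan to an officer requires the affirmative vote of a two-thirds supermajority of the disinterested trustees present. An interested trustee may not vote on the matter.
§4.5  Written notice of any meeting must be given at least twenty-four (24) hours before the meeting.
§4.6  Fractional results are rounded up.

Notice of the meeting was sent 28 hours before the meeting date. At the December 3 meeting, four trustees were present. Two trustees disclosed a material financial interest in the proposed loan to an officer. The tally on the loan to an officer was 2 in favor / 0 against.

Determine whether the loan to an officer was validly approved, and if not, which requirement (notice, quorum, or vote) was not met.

Notice: 28 hours given; 24 required (28 ≥ 24). Satisfied.
Quorum: 4 present, but the 2 interested trustees do not count, leaving 2. Quorum is 9. Not satisfied.
Vote: the loan to an officer requires two-thirds of the disinterested trustees present (4 − 2 = 2). 2/3 of 2 = 1.33, rounded up to 2, so 2 affirmative votes are needed; 2 voted in favor. Satisfied. (Moot — without a quorum no business can be validly transacted.)

Invalid — quorum requirement not satisfied.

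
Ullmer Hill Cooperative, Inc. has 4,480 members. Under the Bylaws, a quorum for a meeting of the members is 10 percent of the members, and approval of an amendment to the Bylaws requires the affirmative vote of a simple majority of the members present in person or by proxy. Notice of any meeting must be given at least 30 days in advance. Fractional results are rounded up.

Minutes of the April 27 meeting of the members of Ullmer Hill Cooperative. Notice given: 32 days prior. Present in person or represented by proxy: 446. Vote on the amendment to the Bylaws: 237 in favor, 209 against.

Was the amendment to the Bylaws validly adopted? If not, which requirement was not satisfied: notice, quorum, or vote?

Invalid — quorum requirement not satisfied.

Notice: 32 days given; 30 required. Satisfied.
Quorum: 10% of 4,480 = 448; 446 present. Not satisfied.
Vote: requires a majority of those present (446); a majority of 446 is 224, so 224 needed; 237 in favor. Satisfied.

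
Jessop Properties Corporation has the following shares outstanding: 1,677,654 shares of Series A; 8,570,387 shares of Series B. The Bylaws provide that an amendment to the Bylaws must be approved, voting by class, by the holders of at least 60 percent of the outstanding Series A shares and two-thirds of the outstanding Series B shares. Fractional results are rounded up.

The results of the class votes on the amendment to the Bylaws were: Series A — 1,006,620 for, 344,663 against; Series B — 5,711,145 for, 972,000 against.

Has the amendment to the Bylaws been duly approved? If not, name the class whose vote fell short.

Not approved — the Series B shares did not give the required vote.

Series A: 3/5 of 1677654 = 1006592.40, rounded up to 1006593; 1,006,593 required, 1,006,620 in favor — approved.
Series B: 2/3 of 8570387 = 5713591.33, rounded up to 5713592; 5,713,592 required, 5,711,145 in favor — not approved.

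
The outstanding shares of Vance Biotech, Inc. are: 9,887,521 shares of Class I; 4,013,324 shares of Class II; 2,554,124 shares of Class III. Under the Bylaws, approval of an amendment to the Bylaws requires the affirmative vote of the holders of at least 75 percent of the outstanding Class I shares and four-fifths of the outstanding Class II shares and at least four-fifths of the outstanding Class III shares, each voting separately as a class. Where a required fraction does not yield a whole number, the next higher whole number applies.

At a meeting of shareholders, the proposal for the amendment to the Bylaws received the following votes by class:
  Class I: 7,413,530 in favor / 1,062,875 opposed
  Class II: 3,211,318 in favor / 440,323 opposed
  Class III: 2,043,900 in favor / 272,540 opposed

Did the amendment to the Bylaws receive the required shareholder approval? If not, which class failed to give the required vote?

Not approved — the Class I shares did not give the required vote.

Class I: 3/4 of 9887521 = 7415640.75, rounded up to 7415641; 7,415,641 required, 7,413,530 in favor — not approved.
Class II: 4/5 of 4013324 = 3210659.20, rounded up to 3210660; 3,210,660 required, 3,211,318 in favor — approved.
Class III: 4/5 of 2554124 = 2043299.20, rounded up to 2043300; 2,043,300 required, 2,043,900 in favor — approved.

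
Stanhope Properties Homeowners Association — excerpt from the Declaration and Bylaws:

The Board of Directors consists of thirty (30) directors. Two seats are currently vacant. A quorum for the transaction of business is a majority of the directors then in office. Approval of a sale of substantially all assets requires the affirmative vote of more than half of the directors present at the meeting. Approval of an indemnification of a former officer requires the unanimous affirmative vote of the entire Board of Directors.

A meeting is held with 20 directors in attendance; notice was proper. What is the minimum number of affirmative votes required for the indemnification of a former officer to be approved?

The indemnification of a former officer requires the unanimous vote of the entire Board of Directors (30).
Unanimous means all 30.
(Only 20 can vote, so the indemnification of a former officer cannot pass at this meeting, but the required vote is still 30.)

30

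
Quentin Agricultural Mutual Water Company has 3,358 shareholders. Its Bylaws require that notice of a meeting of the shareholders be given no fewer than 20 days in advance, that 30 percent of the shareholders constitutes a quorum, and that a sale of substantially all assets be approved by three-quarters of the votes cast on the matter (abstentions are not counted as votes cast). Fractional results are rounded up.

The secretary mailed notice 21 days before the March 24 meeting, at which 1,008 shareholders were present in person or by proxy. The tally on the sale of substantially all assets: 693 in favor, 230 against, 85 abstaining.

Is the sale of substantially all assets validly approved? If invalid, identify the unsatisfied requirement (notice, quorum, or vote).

Notice: 21 days given; 20 required. Satisfied.
Quorum: 30% of 3,358 = 1,007.40, rounded up to 1,008; 1,008 present. Satisfied.
Vote: requires three-fourths of the votes cast (1,008 − 85 abstaining = 923); 3/4 of 923 = 692.25, rounded up to 693, so 693 needed; 693 in favor. Satisfied.

Valid — all requirements satisfied.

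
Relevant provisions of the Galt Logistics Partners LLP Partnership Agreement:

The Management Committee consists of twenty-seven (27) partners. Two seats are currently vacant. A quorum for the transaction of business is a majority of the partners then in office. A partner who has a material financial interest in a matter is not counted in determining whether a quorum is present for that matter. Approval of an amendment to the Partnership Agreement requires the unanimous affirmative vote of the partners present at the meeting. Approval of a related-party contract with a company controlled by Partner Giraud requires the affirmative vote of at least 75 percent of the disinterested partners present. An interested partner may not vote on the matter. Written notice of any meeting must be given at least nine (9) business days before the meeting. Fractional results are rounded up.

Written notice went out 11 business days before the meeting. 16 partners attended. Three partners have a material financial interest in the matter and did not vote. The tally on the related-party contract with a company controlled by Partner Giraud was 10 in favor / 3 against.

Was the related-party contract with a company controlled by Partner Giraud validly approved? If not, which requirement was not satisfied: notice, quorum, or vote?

Notice: 11 business days given; 9 required (11 ≥ 9). Satisfied.
Quorum: 16 present, but the 3 interested partners do not count, leaving 13. Quorum is 13. Satisfied.
Vote: the related-party contract with a company controlled by Partner Giraud requires three-fourths of the disinterested partners present (16 − 3 = 13). 3/4 of 13 = 9.75, rounded up to 10, so 10 affirmative votes are needed; 10 voted in favor. Satisfied.

Valid — all requirements satisfied.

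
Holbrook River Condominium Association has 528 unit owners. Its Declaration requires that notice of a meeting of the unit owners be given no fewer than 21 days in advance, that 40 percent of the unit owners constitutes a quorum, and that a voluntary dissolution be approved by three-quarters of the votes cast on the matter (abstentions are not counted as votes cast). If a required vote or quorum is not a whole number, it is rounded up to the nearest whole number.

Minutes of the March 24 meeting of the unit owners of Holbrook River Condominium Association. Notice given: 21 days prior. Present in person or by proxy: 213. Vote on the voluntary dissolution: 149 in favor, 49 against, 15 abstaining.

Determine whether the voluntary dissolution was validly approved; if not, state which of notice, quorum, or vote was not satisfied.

Valid — all requirements satisfied.

Notice: 21 days given; 21 required. Satisfied.
Quorum: 40% of 528 = 211.20, rounded up to 212; 213 present. Satisfied.
Vote: requires three-fourths of the votes cast (213 − 15 abstaining = 198); 3/4 of 198 = 148.50, rounded up to 149, so 149 needed; 149 in favor. Satisfied.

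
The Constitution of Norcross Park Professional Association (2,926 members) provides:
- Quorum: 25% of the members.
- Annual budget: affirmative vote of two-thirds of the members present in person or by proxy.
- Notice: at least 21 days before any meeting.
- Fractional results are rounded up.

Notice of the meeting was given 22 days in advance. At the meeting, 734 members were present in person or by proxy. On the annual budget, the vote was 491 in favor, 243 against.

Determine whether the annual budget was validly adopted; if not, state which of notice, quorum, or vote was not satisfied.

Notice: 22 days given; 21 required. Satisfied.
Quorum: 25% of 2,926 = 731.50, rounded up to 732; 734 present. Satisfied.
Vote: requires two-thirds of those present (734); 2/3 of 734 = 489.33, rounded up to 490, so 490 needed; 491 in favor. Satisfied.

Valid — all requirements satisfied.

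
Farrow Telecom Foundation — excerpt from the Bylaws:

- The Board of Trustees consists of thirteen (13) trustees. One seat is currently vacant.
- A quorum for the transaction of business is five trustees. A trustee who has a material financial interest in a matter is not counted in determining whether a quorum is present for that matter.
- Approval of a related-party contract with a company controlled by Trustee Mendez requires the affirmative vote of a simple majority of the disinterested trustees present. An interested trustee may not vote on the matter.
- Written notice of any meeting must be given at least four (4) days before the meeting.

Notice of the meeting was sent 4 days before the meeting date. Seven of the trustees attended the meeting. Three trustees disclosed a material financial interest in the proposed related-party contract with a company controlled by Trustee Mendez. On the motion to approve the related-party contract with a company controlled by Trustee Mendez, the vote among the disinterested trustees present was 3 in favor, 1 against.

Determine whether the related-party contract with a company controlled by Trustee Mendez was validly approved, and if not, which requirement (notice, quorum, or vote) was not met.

Notice: 4 days given; 4 required (4 ≥ 4). Satisfied.
Quorum: 7 present, but the 3 interested trustees do not count, leaving 4. Quorum is 5. Not satisfied.
Vote: the related-party contract with a company controlled by Trustee Mendez requires a majority of the disinterested trustees present (7 − 3 = 4). A majority of 4 is 3, so 3 affirmative votes are needed; 3 voted in favor. Satisfied. (Moot — without a quorum no business can be validly transacted.)

Invalid — quorum requirement not satisfied.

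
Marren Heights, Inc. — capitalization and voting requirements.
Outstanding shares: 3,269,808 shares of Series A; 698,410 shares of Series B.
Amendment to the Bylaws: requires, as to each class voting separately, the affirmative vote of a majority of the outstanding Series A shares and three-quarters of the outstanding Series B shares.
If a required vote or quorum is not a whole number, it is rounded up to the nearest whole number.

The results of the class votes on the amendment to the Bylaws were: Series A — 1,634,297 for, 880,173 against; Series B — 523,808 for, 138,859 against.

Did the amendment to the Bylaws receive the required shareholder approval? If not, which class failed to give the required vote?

Not approved — the Series A shares did not give the required vote.

Series A: a majority of 3269808 is 1634905; 1,634,905 required, 1,634,297 in favor — not approved.
Series B: 3/4 of 698410 = 523807.50, rounded up to 523808; 523,808 required, 523,808 in favor — approved.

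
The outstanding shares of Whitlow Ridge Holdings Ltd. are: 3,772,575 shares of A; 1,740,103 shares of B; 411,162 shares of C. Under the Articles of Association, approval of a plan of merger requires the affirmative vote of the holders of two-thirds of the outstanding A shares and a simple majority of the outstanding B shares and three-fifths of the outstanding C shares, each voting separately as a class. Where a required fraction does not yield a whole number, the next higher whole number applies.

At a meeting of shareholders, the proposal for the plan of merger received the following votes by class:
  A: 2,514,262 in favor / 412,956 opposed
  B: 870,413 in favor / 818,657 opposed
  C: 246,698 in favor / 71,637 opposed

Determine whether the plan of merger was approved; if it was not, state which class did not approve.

A: 2/3 of 3772575 = 2515050; 2,515,050 required, 2,514,262 in favor — not approved.
B: a majority of 1740103 is 870052; 870,052 required, 870,413 in favor — approved.
C: 3/5 of 411162 = 246697.20, rounded up to 246698; 246,698 required, 246,698 in favor — approved.

Not approved — the A shares did not give the required vote.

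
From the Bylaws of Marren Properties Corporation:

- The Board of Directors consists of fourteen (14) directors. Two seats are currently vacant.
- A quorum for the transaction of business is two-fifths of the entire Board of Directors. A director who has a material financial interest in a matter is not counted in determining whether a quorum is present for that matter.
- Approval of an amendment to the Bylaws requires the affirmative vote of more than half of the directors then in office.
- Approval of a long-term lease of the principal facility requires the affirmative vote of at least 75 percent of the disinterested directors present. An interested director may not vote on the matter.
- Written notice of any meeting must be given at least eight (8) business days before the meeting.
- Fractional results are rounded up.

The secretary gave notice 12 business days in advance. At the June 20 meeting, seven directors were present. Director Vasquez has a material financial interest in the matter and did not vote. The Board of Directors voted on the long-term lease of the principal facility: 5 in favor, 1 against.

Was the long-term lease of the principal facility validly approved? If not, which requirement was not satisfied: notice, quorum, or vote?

Notice: 12 business days given; 8 required (12 ≥ 8). Satisfied.
Quorum: 7 present, but the 1 interested director does not count, leaving 6. Quorum is 6. Satisfied.
Vote: the long-term lease of the principal facility requires three-fourths of the disinterested directors present (7 − 1 = 6). 3/4 of 6 = 4.50, rounded up to 5, so 5 affirmative votes are needed; 5 voted in favor. Satisfied.

Valid — all requirements satisfied.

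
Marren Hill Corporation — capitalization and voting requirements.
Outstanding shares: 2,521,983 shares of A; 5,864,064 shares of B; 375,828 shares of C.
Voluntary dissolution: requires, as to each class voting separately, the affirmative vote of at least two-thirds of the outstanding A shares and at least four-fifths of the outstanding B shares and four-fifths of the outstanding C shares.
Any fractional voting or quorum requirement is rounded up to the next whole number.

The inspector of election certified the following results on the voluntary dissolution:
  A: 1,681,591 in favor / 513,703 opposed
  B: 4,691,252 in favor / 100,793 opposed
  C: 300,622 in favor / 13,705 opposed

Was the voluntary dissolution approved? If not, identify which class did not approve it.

Not approved — the C shares did not give the required vote.

A: 2/3 of 2521983 = 1681322; 1,681,322 required, 1,681,591 in favor — approved.
B: 4/5 of 5864064 = 4691251.20, rounded up to 4691252; 4,691,252 required, 4,691,252 in favor — approved.
C: 4/5 of 375828 = 300662.40, rounded up to 300663; 300,663 required, 300,622 in favor — not approved.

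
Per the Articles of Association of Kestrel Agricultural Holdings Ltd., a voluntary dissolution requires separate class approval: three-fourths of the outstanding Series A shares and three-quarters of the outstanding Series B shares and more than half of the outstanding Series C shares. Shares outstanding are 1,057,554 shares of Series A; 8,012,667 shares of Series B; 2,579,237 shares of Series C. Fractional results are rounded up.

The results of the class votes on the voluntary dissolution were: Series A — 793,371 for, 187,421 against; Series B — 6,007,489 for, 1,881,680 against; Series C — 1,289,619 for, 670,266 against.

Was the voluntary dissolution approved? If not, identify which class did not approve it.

Not approved — the Series B shares did not give the required vote.

Series A: 3/4 of 1057554 = 793165.50, rounded up to 793166; 793,166 required, 793,371 in favor — approved.
Series B: 3/4 of 8012667 = 6009500.25, rounded up to 6009501; 6,009,501 required, 6,007,489 in favor — not approved.
Series C: a majority of 2579237 is 1289619; 1,289,619 required, 1,289,619 in favor — approved.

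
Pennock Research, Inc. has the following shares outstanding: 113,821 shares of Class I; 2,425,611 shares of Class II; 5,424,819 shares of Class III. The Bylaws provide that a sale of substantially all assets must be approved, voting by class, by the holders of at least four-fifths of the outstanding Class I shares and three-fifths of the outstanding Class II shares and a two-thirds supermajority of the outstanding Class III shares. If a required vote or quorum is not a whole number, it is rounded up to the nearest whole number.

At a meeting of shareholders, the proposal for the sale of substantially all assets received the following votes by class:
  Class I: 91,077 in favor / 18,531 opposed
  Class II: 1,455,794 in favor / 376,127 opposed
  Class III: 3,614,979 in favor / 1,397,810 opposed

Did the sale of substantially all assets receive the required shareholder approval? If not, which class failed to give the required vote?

Class I: 4/5 of 113821 = 91056.80, rounded up to 91057; 91,057 required, 91,077 in favor — approved.
Class II: 3/5 of 2425611 = 1455366.60, rounded up to 1455367; 1,455,367 required, 1,455,794 in favor — approved.
Class III: 2/3 of 5424819 = 3616546; 3,616,546 required, 3,614,979 in favor — not approved.

Not approved — the Class III shares did not give the required vote.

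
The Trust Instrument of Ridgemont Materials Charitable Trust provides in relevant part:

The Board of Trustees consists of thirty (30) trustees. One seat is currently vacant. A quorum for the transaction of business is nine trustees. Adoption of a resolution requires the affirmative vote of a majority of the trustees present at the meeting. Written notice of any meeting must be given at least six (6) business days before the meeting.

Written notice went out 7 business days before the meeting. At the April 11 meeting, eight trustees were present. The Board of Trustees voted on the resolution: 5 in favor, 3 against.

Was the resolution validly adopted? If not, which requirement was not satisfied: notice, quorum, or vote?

Invalid — quorum requirement not satisfied.

Notice: 7 business days given; 6 required (7 ≥ 6). Satisfied.
Quorum: 8 present; quorum is 9. Not satisfied.
Vote: the resolution requires a majority of the trustees present (8). A majority of 8 is 5, so 5 affirmative votes are needed; 5 voted in favor. Satisfied. (Moot — without a quorum no business can be validly transacted.)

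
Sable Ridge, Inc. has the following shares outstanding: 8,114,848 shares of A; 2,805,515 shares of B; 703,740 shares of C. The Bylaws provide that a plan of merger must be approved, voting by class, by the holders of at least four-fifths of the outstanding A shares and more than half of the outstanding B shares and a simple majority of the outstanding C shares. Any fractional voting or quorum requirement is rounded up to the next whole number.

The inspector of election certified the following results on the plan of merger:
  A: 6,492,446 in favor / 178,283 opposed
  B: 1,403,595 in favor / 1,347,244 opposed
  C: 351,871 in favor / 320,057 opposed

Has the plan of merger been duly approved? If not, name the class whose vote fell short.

A: 4/5 of 8114848 = 6491878.40, rounded up to 6491879; 6,491,879 required, 6,492,446 in favor — approved.
B: a majority of 2805515 is 1402758; 1,402,758 required, 1,403,595 in favor — approved.
C: a majority of 703740 is 351871; 351,871 required, 351,871 in favor — approved.

Approved — every class gave the required vote.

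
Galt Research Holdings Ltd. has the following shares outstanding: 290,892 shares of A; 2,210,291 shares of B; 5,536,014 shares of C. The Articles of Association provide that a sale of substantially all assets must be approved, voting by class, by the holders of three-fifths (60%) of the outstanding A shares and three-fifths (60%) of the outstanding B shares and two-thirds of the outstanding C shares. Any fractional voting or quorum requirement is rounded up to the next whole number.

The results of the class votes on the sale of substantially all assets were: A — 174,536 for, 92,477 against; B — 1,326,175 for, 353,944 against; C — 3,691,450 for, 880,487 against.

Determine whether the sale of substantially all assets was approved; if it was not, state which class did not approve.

A: 3/5 of 290892 = 174535.20, rounded up to 174536; 174,536 required, 174,536 in favor — approved.
B: 3/5 of 2210291 = 1326174.60, rounded up to 1326175; 1,326,175 required, 1,326,175 in favor — approved.
C: 2/3 of 5536014 = 3690676; 3,690,676 required, 3,691,450 in favor — approved.

Approved — every class gave the required vote.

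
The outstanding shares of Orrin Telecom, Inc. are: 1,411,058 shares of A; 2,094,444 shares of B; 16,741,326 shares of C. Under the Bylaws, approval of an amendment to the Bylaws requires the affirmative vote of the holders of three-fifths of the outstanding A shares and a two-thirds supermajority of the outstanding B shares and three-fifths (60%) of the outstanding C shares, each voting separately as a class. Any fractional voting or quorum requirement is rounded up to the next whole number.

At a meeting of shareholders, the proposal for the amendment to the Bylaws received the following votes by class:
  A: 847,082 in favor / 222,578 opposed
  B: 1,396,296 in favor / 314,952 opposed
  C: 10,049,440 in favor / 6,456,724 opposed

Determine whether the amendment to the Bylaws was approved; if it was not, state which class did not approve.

Approved — every class gave the required vote.

A: 3/5 of 1411058 = 846634.80, rounded up to 846635; 846,635 required, 847,082 in favor — approved.
B: 2/3 of 2094444 = 1396296; 1,396,296 required, 1,396,296 in favor — approved.
C: 3/5 of 16741326 = 10044795.60, rounded up to 10044796; 10,044,796 required, 10,049,440 in favor — approved.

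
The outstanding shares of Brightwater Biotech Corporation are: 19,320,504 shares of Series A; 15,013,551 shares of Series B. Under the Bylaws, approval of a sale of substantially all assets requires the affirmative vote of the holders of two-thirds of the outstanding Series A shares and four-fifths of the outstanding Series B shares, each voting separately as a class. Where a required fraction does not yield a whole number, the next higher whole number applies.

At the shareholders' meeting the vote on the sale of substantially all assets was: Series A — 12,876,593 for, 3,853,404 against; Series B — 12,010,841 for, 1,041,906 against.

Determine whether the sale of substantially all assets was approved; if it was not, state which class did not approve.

Series A: 2/3 of 19320504 = 12880336; 12,880,336 required, 12,876,593 in favor — not approved.
Series B: 4/5 of 15013551 = 12010840.80, rounded up to 12010841; 12,010,841 required, 12,010,841 in favor — approved.

Not approved — the Series A shares did not give the required vote.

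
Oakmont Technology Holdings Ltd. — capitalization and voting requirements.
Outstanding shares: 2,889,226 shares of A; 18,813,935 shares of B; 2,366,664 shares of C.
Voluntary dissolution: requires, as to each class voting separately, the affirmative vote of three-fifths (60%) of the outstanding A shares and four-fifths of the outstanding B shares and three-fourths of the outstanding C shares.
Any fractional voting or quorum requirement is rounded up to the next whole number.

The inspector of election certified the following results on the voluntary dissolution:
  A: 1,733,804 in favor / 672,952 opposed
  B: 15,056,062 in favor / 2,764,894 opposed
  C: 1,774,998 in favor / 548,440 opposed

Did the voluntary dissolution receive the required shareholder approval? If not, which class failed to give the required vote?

Approved — every class gave the required vote.

A: 3/5 of 2889226 = 1733535.60, rounded up to 1733536; 1,733,536 required, 1,733,804 in favor — approved.
B: 4/5 of 18813935 = 15051148; 15,051,148 required, 15,056,062 in favor — approved.
C: 3/4 of 2366664 = 1774998; 1,774,998 required, 1,774,998 in favor — approved.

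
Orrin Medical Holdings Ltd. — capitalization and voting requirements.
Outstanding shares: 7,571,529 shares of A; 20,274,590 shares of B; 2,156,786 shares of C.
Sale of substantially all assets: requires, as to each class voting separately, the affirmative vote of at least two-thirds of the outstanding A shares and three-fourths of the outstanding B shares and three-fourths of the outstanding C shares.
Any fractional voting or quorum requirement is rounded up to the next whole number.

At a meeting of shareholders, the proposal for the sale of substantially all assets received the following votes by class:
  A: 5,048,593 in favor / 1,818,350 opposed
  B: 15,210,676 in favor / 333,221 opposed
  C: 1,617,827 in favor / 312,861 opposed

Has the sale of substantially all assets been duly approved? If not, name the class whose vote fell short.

Approved — every class gave the required vote.

A: 2/3 of 7571529 = 5047686; 5,047,686 required, 5,048,593 in favor — approved.
B: 3/4 of 20274590 = 15205942.50, rounded up to 15205943; 15,205,943 required, 15,210,676 in favor — approved.
C: 3/4 of 2156786 = 1617589.50, rounded up to 1617590; 1,617,590 required, 1,617,827 in favor — approved.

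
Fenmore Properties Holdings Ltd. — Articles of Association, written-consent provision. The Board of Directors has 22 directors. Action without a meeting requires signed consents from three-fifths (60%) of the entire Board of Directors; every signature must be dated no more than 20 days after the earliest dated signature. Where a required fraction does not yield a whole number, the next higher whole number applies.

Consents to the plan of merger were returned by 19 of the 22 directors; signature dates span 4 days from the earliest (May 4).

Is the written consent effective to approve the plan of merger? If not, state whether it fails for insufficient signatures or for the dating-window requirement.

Signatures required: three-fifths (60%) of 22 — 3/5 of 22 = 13.20, rounded up to 14, so 14 needed; 19 signed. Sufficient.
Dating window: the latest signature is 4 days after the earliest; the limit is 20 days. Within the window.

Effective — both the signature and dating-window requirements are satisfied.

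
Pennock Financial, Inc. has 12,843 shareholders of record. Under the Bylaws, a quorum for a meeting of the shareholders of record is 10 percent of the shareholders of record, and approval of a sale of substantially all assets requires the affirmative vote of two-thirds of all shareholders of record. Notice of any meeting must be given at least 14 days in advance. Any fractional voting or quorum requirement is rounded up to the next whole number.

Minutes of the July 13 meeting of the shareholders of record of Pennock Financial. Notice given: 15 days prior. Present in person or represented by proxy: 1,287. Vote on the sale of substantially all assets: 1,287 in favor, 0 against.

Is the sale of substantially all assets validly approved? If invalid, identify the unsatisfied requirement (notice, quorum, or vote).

Invalid — vote requirement not satisfied.

Notice: 15 days given; 14 required. Satisfied.
Quorum: 10% of 12,843 = 1,284.30, rounded up to 1,285; 1,287 present. Satisfied.
Vote: requires two-thirds of all shareholders of record (12,843); 2/3 of 12843 = 8562, so 8,562 needed; 1,287 in favor. Not satisfied.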